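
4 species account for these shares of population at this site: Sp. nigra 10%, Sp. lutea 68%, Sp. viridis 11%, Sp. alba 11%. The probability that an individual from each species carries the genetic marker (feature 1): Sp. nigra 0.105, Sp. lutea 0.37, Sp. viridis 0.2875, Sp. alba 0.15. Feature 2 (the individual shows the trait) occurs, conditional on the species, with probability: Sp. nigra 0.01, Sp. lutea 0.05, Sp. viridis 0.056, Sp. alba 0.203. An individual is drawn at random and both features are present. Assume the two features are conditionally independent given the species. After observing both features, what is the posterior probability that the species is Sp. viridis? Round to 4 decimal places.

0.0995

By Bayes' rule, posterior ∝ prior × likelihood:
  Sp. nigra: 0.1 × 0.105 × 0.01 = 0.000105
  Sp. lutea: 0.68 × 0.37 × 0.05 = 0.01258
  Sp. viridis: 0.11 × 0.2875 × 0.056 = 0.001771
  Sp. alba: 0.11 × 0.15 × 0.203 = 0.0033495
Sum = 0.0178055.
P(Sp. viridis | evidence) = 0.001771 / 0.0178055 ≈ 0.0995.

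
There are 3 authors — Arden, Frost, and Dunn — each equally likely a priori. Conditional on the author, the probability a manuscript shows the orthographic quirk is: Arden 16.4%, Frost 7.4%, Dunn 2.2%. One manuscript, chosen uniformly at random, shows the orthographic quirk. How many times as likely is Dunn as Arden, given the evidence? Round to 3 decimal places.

With a uniform prior (1/3 each), posterior ∝ likelihood:
  Arden: 0.164
  Frost: 0.074
  Dunn: 0.022
Normalizing constant = 0.26.
The ratio is 0.022 / 0.164 (the normalizer cancels) = 0.134.

0.134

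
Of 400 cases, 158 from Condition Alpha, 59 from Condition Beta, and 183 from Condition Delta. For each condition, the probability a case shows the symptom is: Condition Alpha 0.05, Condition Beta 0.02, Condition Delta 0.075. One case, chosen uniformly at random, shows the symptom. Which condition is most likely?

Condition Delta

Unnormalized posteriors (prior × likelihood):
  Condition Alpha: 0.395 × 0.05 = 0.01975
  Condition Beta: 0.1475 × 0.02 = 0.00295
  Condition Delta: 0.4575 × 0.075 = 0.0343125
Sum = 0.0570125.
Largest term belongs to Condition Delta, so Condition Delta is most probable.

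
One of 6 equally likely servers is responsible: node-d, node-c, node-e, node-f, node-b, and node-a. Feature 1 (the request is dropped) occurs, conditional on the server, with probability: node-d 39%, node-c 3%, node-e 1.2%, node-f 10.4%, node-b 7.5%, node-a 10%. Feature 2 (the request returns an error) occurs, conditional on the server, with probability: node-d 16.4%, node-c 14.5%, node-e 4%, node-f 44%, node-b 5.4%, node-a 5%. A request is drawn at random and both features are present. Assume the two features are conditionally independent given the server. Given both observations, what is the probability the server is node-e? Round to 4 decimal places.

0.0039

With a uniform prior (1/6 each), posterior ∝ likelihood:
  node-d: 0.39 × 0.164 = 0.06396
  node-c: 0.03 × 0.145 = 0.00435
  node-e: 0.012 × 0.04 = 0.00048
  node-f: 0.104 × 0.44 = 0.04576
  node-b: 0.075 × 0.054 = 0.00405
  node-a: 0.1 × 0.05 = 0.005
Normalizing constant = 0.1236.
P(node-e | evidence) = 0.00048 / 0.1236 ≈ 0.0039.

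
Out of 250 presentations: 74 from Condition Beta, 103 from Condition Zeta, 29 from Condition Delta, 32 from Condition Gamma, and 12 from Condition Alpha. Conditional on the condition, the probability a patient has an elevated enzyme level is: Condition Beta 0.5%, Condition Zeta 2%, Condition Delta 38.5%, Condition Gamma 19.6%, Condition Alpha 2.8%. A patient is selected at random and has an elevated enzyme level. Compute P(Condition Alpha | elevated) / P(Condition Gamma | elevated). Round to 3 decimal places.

Prior × likelihood for each hypothesis:
  Condition Beta: 0.296 × 0.005 = 0.00148
  Condition Zeta: 0.412 × 0.02 = 0.00824
  Condition Delta: 0.116 × 0.385 = 0.04466
  Condition Gamma: 0.128 × 0.196 = 0.025088
  Condition Alpha: 0.048 × 0.028 = 0.001344
Total = 0.080812.
The ratio is 0.001344 / 0.025088 (the normalizer cancels) = 0.054.

0.054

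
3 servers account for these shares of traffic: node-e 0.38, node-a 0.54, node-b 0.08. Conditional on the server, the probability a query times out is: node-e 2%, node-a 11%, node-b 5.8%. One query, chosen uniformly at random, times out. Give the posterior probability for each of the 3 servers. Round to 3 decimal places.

node-e 0.106, node-a 0.829, node-b 0.065

Prior × likelihood for each hypothesis:
  node-e: 0.38 × 0.02 = 0.0076
  node-a: 0.54 × 0.11 = 0.0594
  node-b: 0.08 × 0.058 = 0.00464
Sum = 0.07164.
P(node-e | timeout) = 0.0076/0.07164 ≈ 0.106
P(node-a | timeout) = 0.0594/0.07164 ≈ 0.829
P(node-b | timeout) = 0.00464/0.07164 ≈ 0.065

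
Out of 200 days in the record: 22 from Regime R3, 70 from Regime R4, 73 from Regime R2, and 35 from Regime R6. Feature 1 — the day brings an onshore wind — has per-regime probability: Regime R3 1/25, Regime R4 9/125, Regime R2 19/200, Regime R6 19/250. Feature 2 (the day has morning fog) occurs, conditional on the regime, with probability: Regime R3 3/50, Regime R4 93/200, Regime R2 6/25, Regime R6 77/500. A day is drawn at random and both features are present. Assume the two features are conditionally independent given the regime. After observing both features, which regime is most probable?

Compute prior × likelihood for every hypothesis:
  Regime R3: 0.11 × 0.04 × 0.06 = 0.000264
  Regime R4: 0.35 × 0.072 × 0.465 = 0.011718
  Regime R2: 0.365 × 0.095 × 0.24 = 0.008322
  Regime R6: 0.175 × 0.076 × 0.154 = 0.0020482
Sum = 0.0223522.
Largest term belongs to Regime R4, so Regime R4 is most probable.

Regime R4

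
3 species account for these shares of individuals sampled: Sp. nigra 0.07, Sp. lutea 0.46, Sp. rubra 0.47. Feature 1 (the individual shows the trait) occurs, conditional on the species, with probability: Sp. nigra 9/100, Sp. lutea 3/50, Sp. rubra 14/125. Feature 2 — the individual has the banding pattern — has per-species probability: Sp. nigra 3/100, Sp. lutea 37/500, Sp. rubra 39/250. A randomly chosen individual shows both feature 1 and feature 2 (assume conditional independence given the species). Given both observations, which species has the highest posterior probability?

Sp. rubra

Compute prior × likelihood for every hypothesis:
  Sp. nigra: 0.07 × 0.09 × 0.03 = 0.000189
  Sp. lutea: 0.46 × 0.06 × 0.074 = 0.0020424
  Sp. rubra: 0.47 × 0.112 × 0.156 = 0.00821184
Normalizing constant = 0.01044324.
Largest term belongs to Sp. rubra, so Sp. rubra is most probable.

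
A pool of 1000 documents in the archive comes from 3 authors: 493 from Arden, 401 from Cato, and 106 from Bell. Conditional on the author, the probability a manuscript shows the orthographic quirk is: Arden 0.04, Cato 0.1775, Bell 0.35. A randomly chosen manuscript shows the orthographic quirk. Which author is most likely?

Cato

Compute prior × likelihood for every hypothesis:
  Arden: 0.493 × 0.04 = 0.01972
  Cato: 0.401 × 0.1775 = 0.0711775
  Bell: 0.106 × 0.35 = 0.0371
Total = 0.1279975.
Largest term belongs to Cato, so Cato is most probable.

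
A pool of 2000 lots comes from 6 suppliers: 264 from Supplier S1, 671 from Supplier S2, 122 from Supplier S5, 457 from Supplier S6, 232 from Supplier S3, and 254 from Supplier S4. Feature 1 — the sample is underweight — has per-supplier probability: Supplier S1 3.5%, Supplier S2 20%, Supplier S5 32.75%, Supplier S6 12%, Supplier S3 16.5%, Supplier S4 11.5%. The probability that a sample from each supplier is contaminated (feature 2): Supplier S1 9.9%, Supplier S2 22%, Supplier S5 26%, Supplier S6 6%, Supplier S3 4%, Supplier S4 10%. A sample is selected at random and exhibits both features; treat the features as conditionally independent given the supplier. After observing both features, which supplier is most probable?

Supplier S2

Compute prior × likelihood for every hypothesis:
  Supplier S1: 0.132 × 0.035 × 0.099 = 0.00045738
  Supplier S2: 0.3355 × 0.2 × 0.22 = 0.014762
  Supplier S5: 0.061 × 0.3275 × 0.26 = 0.00519415
  Supplier S6: 0.2285 × 0.12 × 0.06 = 0.0016452
  Supplier S3: 0.116 × 0.165 × 0.04 = 0.0007656
  Supplier S4: 0.127 × 0.115 × 0.1 = 0.0014605
Total = 0.02428483.
Largest term belongs to Supplier S2, so Supplier S2 is most probable.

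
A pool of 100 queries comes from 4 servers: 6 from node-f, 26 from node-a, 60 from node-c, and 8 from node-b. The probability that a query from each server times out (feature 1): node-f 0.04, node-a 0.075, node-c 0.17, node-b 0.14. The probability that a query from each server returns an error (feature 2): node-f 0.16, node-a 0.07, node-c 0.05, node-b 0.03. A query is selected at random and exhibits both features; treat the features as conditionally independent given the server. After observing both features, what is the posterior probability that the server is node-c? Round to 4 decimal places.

By Bayes' rule, posterior ∝ prior × likelihood:
  node-f: 0.06 × 0.04 × 0.16 = 0.000384
  node-a: 0.26 × 0.075 × 0.07 = 0.001365
  node-c: 0.6 × 0.17 × 0.05 = 0.0051
  node-b: 0.08 × 0.14 × 0.03 = 0.000336
Sum = 0.007185.
P(node-c | evidence) = 0.0051 / 0.007185 ≈ 0.7098.

0.7098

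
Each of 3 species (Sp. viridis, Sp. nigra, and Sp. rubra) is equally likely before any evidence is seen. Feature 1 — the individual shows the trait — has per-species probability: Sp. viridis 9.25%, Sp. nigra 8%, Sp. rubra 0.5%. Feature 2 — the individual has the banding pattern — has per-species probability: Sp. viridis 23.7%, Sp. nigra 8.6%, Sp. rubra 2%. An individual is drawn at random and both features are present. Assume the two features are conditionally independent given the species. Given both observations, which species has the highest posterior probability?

With a uniform prior (1/3 each), posterior ∝ likelihood:
  Sp. viridis: 0.0925 × 0.237 = 0.0219225
  Sp. nigra: 0.08 × 0.086 = 0.00688
  Sp. rubra: 0.005 × 0.02 = 0.0001
Total = 0.0289025.
Largest term belongs to Sp. viridis, so Sp. viridis is most probable.

Sp. viridis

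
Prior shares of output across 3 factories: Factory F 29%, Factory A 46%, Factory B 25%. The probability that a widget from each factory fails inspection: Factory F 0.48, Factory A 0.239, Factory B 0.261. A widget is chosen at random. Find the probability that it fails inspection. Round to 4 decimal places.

0.3144

Unnormalized posteriors (prior × likelihood):
  Factory F: 0.29 × 0.48 = 0.1392
  Factory A: 0.46 × 0.239 = 0.10994
  Factory B: 0.25 × 0.261 = 0.06525
P(nonconforming) = 0.1392 + 0.10994 + 0.06525 = 0.31439 → 0.3144.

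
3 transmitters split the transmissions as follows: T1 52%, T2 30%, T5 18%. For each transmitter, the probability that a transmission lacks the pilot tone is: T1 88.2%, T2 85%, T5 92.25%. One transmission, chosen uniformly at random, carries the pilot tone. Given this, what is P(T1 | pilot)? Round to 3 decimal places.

0.510

Taking complements, P(pilot | each) = T1 0.118, T2 0.15, T5 0.0775.
By Bayes' rule, posterior ∝ prior × likelihood:
  T1: 0.52 × 0.118 = 0.06136
  T2: 0.3 × 0.15 = 0.045
  T5: 0.18 × 0.0775 = 0.01395
Normalizing constant = 0.12031.
P(T1 | evidence) = 0.06136 / 0.12031 ≈ 0.510.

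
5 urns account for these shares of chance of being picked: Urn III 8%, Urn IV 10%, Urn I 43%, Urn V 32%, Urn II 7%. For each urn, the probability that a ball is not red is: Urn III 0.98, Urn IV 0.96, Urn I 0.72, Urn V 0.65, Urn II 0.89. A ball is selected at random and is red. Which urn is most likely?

Taking complements, P(red | each) = Urn III 0.02, Urn IV 0.04, Urn I 0.28, Urn V 0.35, Urn II 0.11.
Unnormalized posteriors (prior × likelihood):
  Urn III: 0.08 × 0.02 = 0.0016
  Urn IV: 0.1 × 0.04 = 0.004
  Urn I: 0.43 × 0.28 = 0.1204
  Urn V: 0.32 × 0.35 = 0.112
  Urn II: 0.07 × 0.11 = 0.0077
Normalizing constant = 0.2457.
Largest term belongs to Urn I, so Urn I is most probable.

Urn I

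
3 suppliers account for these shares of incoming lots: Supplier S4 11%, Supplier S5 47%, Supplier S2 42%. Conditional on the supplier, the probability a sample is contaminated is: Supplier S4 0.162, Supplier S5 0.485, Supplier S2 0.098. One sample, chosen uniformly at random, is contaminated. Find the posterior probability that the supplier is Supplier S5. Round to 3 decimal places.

0.794

Compute prior × likelihood for every hypothesis:
  Supplier S4: 0.11 × 0.162 = 0.01782
  Supplier S5: 0.47 × 0.485 = 0.22795
  Supplier S2: 0.42 × 0.098 = 0.04116
Total = 0.28693.
P(Supplier S5 | evidence) = 0.22795 / 0.28693 ≈ 0.794.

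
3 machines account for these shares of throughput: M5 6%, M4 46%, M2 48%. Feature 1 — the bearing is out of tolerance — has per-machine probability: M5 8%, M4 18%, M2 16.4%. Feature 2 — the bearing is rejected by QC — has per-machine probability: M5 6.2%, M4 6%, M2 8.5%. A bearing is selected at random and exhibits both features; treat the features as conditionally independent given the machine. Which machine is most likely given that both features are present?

Compute prior × likelihood for every hypothesis:
  M5: 0.06 × 0.08 × 0.062 = 0.0002976
  M4: 0.46 × 0.18 × 0.06 = 0.004968
  M2: 0.48 × 0.164 × 0.085 = 0.0066912
Total = 0.0119568.
Largest term belongs to M2, so M2 is most probable.

M2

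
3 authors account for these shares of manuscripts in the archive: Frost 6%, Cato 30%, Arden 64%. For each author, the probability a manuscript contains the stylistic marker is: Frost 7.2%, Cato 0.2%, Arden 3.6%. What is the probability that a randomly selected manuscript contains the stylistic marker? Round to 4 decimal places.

By Bayes' rule, posterior ∝ prior × likelihood:
  Frost: 0.06 × 0.072 = 0.00432
  Cato: 0.3 × 0.002 = 0.0006
  Arden: 0.64 × 0.036 = 0.02304
P(marker) = 0.00432 + 0.0006 + 0.02304 = 0.02796 → 0.0280.

0.0280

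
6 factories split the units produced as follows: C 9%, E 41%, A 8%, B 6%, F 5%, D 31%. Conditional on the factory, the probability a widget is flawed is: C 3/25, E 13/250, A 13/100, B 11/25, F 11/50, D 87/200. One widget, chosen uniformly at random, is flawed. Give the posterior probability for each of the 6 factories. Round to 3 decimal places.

C 0.050, E 0.099, A 0.048, B 0.123, F 0.051, D 0.628

Prior × likelihood for each hypothesis:
  C: 0.09 × 0.12 = 0.0108
  E: 0.41 × 0.052 = 0.02132
  A: 0.08 × 0.13 = 0.0104
  B: 0.06 × 0.44 = 0.0264
  F: 0.05 × 0.22 = 0.011
  D: 0.31 × 0.435 = 0.13485
Sum = 0.21477.
P(C | flawed) = 0.0108/0.21477 ≈ 0.050
P(E | flawed) = 0.02132/0.21477 ≈ 0.099
P(A | flawed) = 0.0104/0.21477 ≈ 0.048
P(B | flawed) = 0.0264/0.21477 ≈ 0.123
P(F | flawed) = 0.011/0.21477 ≈ 0.051
P(D | flawed) = 0.13485/0.21477 ≈ 0.628
(Check: 0.050+0.099+0.048+0.123+0.051+0.628 = 0.999.)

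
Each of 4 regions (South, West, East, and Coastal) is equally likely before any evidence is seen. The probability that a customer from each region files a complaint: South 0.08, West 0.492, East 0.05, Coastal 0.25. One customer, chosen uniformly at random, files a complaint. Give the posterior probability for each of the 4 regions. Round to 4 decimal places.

South 0.0917, West 0.5642, East 0.0573, Coastal 0.2867

Since the prior is uniform, the posterior is proportional to the likelihood:
  South: 0.08
  West: 0.492
  East: 0.05
  Coastal: 0.25
Total = 0.872.
P(South | complaint) = 0.08/0.872 ≈ 0.0917
P(West | complaint) = 0.492/0.872 ≈ 0.5642
P(East | complaint) = 0.05/0.872 ≈ 0.0573
P(Coastal | complaint) = 0.25/0.872 ≈ 0.2867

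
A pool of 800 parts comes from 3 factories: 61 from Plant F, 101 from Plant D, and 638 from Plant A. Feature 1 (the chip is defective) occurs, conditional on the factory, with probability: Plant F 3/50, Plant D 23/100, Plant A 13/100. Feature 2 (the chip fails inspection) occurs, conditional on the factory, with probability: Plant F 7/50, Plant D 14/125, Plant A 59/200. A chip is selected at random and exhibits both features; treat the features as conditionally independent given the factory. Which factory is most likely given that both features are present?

Plant A

Prior × likelihood for each hypothesis:
  Plant F: 0.07625 × 0.06 × 0.14 = 0.0006405
  Plant D: 0.12625 × 0.23 × 0.112 = 0.0032522
  Plant A: 0.7975 × 0.13 × 0.295 = 0.030584125
Sum = 0.034476825.
Largest term belongs to Plant A, so Plant A is most probable.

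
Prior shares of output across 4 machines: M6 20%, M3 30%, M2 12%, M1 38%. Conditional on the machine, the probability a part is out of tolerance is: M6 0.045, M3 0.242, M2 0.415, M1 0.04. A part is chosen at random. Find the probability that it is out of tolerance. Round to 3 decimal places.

0.147

By Bayes' rule, posterior ∝ prior × likelihood:
  M6: 0.2 × 0.045 = 0.009
  M3: 0.3 × 0.242 = 0.0726
  M2: 0.12 × 0.415 = 0.0498
  M1: 0.38 × 0.04 = 0.0152
P(oversize) = 0.009 + 0.0726 + 0.0498 + 0.0152 = 0.1466 → 0.147.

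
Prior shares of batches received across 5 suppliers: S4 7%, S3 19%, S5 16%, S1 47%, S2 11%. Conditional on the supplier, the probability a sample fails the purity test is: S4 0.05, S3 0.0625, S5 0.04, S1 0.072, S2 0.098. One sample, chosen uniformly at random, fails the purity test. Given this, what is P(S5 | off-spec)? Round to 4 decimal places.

Unnormalized posteriors (prior × likelihood):
  S4: 0.07 × 0.05 = 0.0035
  S3: 0.19 × 0.0625 = 0.011875
  S5: 0.16 × 0.04 = 0.0064
  S1: 0.47 × 0.072 = 0.03384
  S2: 0.11 × 0.098 = 0.01078
Normalizing constant = 0.066395.
P(S5 | evidence) = 0.0064 / 0.066395 ≈ 0.0964.

0.0964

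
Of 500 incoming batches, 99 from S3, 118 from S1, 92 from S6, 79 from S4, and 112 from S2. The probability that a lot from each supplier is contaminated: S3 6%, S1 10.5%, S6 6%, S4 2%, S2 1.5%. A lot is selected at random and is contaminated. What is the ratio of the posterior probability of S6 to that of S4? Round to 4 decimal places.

3.4937

By Bayes' rule, posterior ∝ prior × likelihood:
  S3: 0.198 × 0.06 = 0.01188
  S1: 0.236 × 0.105 = 0.02478
  S6: 0.184 × 0.06 = 0.01104
  S4: 0.158 × 0.02 = 0.00316
  S2: 0.224 × 0.015 = 0.00336
Total = 0.05422.
The ratio is 0.01104 / 0.00316 (the normalizer cancels) = 3.4937.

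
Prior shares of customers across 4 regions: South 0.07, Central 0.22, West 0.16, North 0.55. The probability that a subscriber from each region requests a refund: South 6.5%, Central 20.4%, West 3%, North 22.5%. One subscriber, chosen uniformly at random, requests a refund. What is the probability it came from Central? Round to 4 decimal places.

0.2522

Unnormalized posteriors (prior × likelihood):
  South: 0.07 × 0.065 = 0.00455
  Central: 0.22 × 0.204 = 0.04488
  West: 0.16 × 0.03 = 0.0048
  North: 0.55 × 0.225 = 0.12375
Normalizing constant = 0.17798.
P(Central | evidence) = 0.04488 / 0.17798 ≈ 0.2522.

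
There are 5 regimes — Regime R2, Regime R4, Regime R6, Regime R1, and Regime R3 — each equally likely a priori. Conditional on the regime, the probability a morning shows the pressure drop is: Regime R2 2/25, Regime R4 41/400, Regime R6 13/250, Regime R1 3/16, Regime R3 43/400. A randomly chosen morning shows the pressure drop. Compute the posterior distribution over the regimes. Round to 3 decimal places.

With a uniform prior (1/5 each), posterior ∝ likelihood:
  Regime R2: 0.08
  Regime R4: 0.1025
  Regime R6: 0.052
  Regime R1: 0.1875
  Regime R3: 0.1075
Sum = 0.5295.
P(Regime R2 | drop) = 0.08/0.5295 ≈ 0.151
P(Regime R4 | drop) = 0.1025/0.5295 ≈ 0.194
P(Regime R6 | drop) = 0.052/0.5295 ≈ 0.098
P(Regime R1 | drop) = 0.1875/0.5295 ≈ 0.354
P(Regime R3 | drop) = 0.1075/0.5295 ≈ 0.203

Regime R2 0.151, Regime R4 0.194, Regime R6 0.098, Regime R1 0.354, Regime R3 0.203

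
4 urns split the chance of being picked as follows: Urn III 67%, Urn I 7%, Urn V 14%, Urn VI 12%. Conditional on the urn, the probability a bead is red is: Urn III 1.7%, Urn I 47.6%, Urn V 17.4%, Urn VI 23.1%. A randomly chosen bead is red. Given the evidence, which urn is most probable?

Urn I

Compute prior × likelihood for every hypothesis:
  Urn III: 0.67 × 0.017 = 0.01139
  Urn I: 0.07 × 0.476 = 0.03332
  Urn V: 0.14 × 0.174 = 0.02436
  Urn VI: 0.12 × 0.231 = 0.02772
Total = 0.09679.
Largest term belongs to Urn I, so Urn I is most probable.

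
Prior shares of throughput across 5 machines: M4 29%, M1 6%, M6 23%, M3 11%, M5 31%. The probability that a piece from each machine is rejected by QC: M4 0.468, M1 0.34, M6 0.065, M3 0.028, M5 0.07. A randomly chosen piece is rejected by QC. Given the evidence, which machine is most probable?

M4

Prior × likelihood for each hypothesis:
  M4: 0.29 × 0.468 = 0.13572
  M1: 0.06 × 0.34 = 0.0204
  M6: 0.23 × 0.065 = 0.01495
  M3: 0.11 × 0.028 = 0.00308
  M5: 0.31 × 0.07 = 0.0217
Sum = 0.19585.
Largest term belongs to M4, so M4 is most probable.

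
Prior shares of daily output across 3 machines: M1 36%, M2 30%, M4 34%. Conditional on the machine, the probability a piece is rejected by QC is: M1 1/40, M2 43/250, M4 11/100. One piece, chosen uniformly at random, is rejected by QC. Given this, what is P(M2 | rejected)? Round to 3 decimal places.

By Bayes' rule, posterior ∝ prior × likelihood:
  M1: 0.36 × 0.025 = 0.009
  M2: 0.3 × 0.172 = 0.0516
  M4: 0.34 × 0.11 = 0.0374
Total = 0.098.
P(M2 | evidence) = 0.0516 / 0.098 ≈ 0.527.

0.527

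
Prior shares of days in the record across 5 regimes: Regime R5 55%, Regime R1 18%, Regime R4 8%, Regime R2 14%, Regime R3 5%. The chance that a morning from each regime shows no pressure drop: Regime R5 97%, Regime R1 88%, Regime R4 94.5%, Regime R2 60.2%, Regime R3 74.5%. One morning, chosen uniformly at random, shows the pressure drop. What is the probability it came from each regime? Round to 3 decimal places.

Regime R5 0.149, Regime R1 0.195, Regime R4 0.040, Regime R2 0.502, Regime R3 0.115

Taking complements, P(drop | each) = Regime R5 0.03, Regime R1 0.12, Regime R4 0.055, Regime R2 0.398, Regime R3 0.255.
By Bayes' rule, posterior ∝ prior × likelihood:
  Regime R5: 0.55 × 0.03 = 0.0165
  Regime R1: 0.18 × 0.12 = 0.0216
  Regime R4: 0.08 × 0.055 = 0.0044
  Regime R2: 0.14 × 0.398 = 0.05572
  Regime R3: 0.05 × 0.255 = 0.01275
Normalizing constant = 0.11097.
P(Regime R5 | drop) = 0.0165/0.11097 ≈ 0.149
P(Regime R1 | drop) = 0.0216/0.11097 ≈ 0.195
P(Regime R4 | drop) = 0.0044/0.11097 ≈ 0.040
P(Regime R2 | drop) = 0.05572/0.11097 ≈ 0.502
P(Regime R3 | drop) = 0.01275/0.11097 ≈ 0.115
(Check: 0.149+0.195+0.040+0.502+0.115 = 1.001.)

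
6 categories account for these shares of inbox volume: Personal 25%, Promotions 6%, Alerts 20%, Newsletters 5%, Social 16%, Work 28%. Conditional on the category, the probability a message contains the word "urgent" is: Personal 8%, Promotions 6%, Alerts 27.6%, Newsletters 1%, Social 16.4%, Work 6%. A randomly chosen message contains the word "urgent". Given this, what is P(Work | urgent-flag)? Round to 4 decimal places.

Unnormalized posteriors (prior × likelihood):
  Personal: 0.25 × 0.08 = 0.02
  Promotions: 0.06 × 0.06 = 0.0036
  Alerts: 0.2 × 0.276 = 0.0552
  Newsletters: 0.05 × 0.01 = 0.0005
  Social: 0.16 × 0.164 = 0.02624
  Work: 0.28 × 0.06 = 0.0168
Sum = 0.12234.
P(Work | evidence) = 0.0168 / 0.12234 ≈ 0.1373.

0.1373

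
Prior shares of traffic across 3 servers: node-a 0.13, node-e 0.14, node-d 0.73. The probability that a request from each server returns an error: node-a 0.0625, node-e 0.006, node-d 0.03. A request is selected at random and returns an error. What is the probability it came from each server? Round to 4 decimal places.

node-a 0.2632, node-e 0.0272, node-d 0.7095

Unnormalized posteriors (prior × likelihood):
  node-a: 0.13 × 0.0625 = 0.008125
  node-e: 0.14 × 0.006 = 0.00084
  node-d: 0.73 × 0.03 = 0.0219
Sum = 0.030865.
P(node-a | error) = 0.008125/0.030865 ≈ 0.2632
P(node-e | error) = 0.00084/0.030865 ≈ 0.0272
P(node-d | error) = 0.0219/0.030865 ≈ 0.7095
(Check: 0.2632+0.0272+0.7095 = 0.9999.)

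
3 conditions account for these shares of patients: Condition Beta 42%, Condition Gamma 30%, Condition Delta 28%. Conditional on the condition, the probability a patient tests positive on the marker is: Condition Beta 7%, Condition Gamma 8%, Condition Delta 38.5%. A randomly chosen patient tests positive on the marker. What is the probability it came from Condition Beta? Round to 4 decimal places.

Prior × likelihood for each hypothesis:
  Condition Beta: 0.42 × 0.07 = 0.0294
  Condition Gamma: 0.3 × 0.08 = 0.024
  Condition Delta: 0.28 × 0.385 = 0.1078
Total = 0.1612.
P(Condition Beta | evidence) = 0.0294 / 0.1612 ≈ 0.1824.

0.1824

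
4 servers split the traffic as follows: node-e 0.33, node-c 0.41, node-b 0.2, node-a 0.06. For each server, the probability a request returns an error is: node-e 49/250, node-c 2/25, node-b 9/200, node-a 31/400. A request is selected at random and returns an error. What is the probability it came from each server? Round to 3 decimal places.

Compute prior × likelihood for every hypothesis:
  node-e: 0.33 × 0.196 = 0.06468
  node-c: 0.41 × 0.08 = 0.0328
  node-b: 0.2 × 0.045 = 0.009
  node-a: 0.06 × 0.0775 = 0.00465
Total = 0.11113.
P(node-e | error) = 0.06468/0.11113 ≈ 0.582
P(node-c | error) = 0.0328/0.11113 ≈ 0.295
P(node-b | error) = 0.009/0.11113 ≈ 0.081
P(node-a | error) = 0.00465/0.11113 ≈ 0.042
(Check: 0.582+0.295+0.081+0.042 = 1.000.)

node-e 0.582, node-c 0.295, node-b 0.081, node-a 0.042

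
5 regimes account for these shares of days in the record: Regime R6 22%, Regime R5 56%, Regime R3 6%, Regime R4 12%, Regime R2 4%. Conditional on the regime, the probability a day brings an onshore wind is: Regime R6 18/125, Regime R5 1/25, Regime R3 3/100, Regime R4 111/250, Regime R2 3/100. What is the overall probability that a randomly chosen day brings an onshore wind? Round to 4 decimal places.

Unnormalized posteriors (prior × likelihood):
  Regime R6: 0.22 × 0.144 = 0.03168
  Regime R5: 0.56 × 0.04 = 0.0224
  Regime R3: 0.06 × 0.03 = 0.0018
  Regime R4: 0.12 × 0.444 = 0.05328
  Regime R2: 0.04 × 0.03 = 0.0012
P(onshore) = 0.03168 + 0.0224 + 0.0018 + 0.05328 + 0.0012 = 0.11036 → 0.1104.

0.1104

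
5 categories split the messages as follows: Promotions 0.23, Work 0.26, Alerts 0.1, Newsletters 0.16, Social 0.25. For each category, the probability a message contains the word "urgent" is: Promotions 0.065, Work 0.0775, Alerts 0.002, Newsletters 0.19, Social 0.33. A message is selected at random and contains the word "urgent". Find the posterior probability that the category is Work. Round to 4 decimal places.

0.1360

Compute prior × likelihood for every hypothesis:
  Promotions: 0.23 × 0.065 = 0.01495
  Work: 0.26 × 0.0775 = 0.02015
  Alerts: 0.1 × 0.002 = 0.0002
  Newsletters: 0.16 × 0.19 = 0.0304
  Social: 0.25 × 0.33 = 0.0825
Total = 0.1482.
P(Work | evidence) = 0.02015 / 0.1482 ≈ 0.1360.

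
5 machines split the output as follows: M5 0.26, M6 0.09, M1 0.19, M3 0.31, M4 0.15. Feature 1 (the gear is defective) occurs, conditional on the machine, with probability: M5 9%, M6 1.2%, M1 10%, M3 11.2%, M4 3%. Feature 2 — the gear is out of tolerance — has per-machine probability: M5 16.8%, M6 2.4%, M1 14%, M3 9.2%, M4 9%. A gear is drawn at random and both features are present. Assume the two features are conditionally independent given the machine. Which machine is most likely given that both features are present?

M5

Compute prior × likelihood for every hypothesis:
  M5: 0.26 × 0.09 × 0.168 = 0.0039312
  M6: 0.09 × 0.012 × 0.024 = 0.00002592
  M1: 0.19 × 0.1 × 0.14 = 0.00266
  M3: 0.31 × 0.112 × 0.092 = 0.00319424
  M4: 0.15 × 0.03 × 0.09 = 0.000405
Normalizing constant = 0.01021636.
Largest term belongs to M5, so M5 is most probable.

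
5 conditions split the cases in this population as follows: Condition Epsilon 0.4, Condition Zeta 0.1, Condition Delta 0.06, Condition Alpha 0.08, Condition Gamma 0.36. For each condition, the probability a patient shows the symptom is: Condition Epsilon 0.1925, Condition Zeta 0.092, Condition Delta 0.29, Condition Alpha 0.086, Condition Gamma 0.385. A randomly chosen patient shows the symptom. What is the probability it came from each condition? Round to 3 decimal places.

Condition Epsilon 0.309, Condition Zeta 0.037, Condition Delta 0.070, Condition Alpha 0.028, Condition Gamma 0.556

Prior × likelihood for each hypothesis:
  Condition Epsilon: 0.4 × 0.1925 = 0.077
  Condition Zeta: 0.1 × 0.092 = 0.0092
  Condition Delta: 0.06 × 0.29 = 0.0174
  Condition Alpha: 0.08 × 0.086 = 0.00688
  Condition Gamma: 0.36 × 0.385 = 0.1386
Total = 0.24908.
P(Condition Epsilon | symptomatic) = 0.077/0.24908 ≈ 0.309
P(Condition Zeta | symptomatic) = 0.0092/0.24908 ≈ 0.037
P(Condition Delta | symptomatic) = 0.0174/0.24908 ≈ 0.070
P(Condition Alpha | symptomatic) = 0.00688/0.24908 ≈ 0.028
P(Condition Gamma | symptomatic) = 0.1386/0.24908 ≈ 0.556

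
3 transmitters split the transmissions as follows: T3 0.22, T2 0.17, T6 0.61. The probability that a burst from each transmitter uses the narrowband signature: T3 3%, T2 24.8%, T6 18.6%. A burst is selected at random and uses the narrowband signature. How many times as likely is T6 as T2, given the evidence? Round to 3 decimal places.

2.691

Unnormalized posteriors (prior × likelihood):
  T3: 0.22 × 0.03 = 0.0066
  T2: 0.17 × 0.248 = 0.04216
  T6: 0.61 × 0.186 = 0.11346
Sum = 0.16222.
The ratio is 0.11346 / 0.04216 (the normalizer cancels) = 2.691.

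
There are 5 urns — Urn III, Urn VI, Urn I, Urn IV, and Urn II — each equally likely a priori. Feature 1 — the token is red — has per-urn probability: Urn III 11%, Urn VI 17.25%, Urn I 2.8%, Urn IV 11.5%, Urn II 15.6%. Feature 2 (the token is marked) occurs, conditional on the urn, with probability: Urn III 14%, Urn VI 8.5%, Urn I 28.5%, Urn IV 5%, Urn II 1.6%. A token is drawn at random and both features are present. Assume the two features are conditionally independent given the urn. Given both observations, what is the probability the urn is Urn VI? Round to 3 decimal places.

With a uniform prior (1/5 each), posterior ∝ likelihood:
  Urn III: 0.11 × 0.14 = 0.0154
  Urn VI: 0.1725 × 0.085 = 0.0146625
  Urn I: 0.028 × 0.285 = 0.00798
  Urn IV: 0.115 × 0.05 = 0.00575
  Urn II: 0.156 × 0.016 = 0.002496
Total = 0.0462885.
P(Urn VI | evidence) = 0.0146625 / 0.0462885 ≈ 0.317.

0.317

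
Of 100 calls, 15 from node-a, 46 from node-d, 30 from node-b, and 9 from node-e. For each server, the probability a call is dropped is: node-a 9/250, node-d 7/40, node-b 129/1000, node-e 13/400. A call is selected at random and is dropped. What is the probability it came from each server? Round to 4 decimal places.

node-a 0.0423, node-d 0.6312, node-b 0.3035, node-e 0.0229

By Bayes' rule, posterior ∝ prior × likelihood:
  node-a: 0.15 × 0.036 = 0.0054
  node-d: 0.46 × 0.175 = 0.0805
  node-b: 0.3 × 0.129 = 0.0387
  node-e: 0.09 × 0.0325 = 0.002925
Normalizing constant = 0.127525.
P(node-a | dropped) = 0.0054/0.127525 ≈ 0.0423
P(node-d | dropped) = 0.0805/0.127525 ≈ 0.6312
P(node-b | dropped) = 0.0387/0.127525 ≈ 0.3035
P(node-e | dropped) = 0.002925/0.127525 ≈ 0.0229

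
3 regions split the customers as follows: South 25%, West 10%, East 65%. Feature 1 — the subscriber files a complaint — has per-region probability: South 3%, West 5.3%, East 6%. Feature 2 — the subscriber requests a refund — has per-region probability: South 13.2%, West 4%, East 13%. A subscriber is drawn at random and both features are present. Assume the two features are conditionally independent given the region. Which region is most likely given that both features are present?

By Bayes' rule, posterior ∝ prior × likelihood:
  South: 0.25 × 0.03 × 0.132 = 0.00099
  West: 0.1 × 0.053 × 0.04 = 0.000212
  East: 0.65 × 0.06 × 0.13 = 0.00507
Sum = 0.006272.
Largest term belongs to East, so East is most probable.

East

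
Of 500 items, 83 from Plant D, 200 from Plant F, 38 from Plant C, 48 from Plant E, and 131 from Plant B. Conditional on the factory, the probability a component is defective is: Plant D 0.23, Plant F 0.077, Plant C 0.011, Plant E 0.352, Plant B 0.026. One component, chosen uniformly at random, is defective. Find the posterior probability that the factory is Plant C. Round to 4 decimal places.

Unnormalized posteriors (prior × likelihood):
  Plant D: 0.166 × 0.23 = 0.03818
  Plant F: 0.4 × 0.077 = 0.0308
  Plant C: 0.076 × 0.011 = 0.000836
  Plant E: 0.096 × 0.352 = 0.033792
  Plant B: 0.262 × 0.026 = 0.006812
Total = 0.11042.
P(Plant C | evidence) = 0.000836 / 0.11042 ≈ 0.0076.

0.0076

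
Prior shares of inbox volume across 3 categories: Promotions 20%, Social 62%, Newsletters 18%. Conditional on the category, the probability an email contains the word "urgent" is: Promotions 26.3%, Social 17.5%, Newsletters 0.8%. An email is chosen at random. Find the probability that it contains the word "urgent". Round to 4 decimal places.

Unnormalized posteriors (prior × likelihood):
  Promotions: 0.2 × 0.263 = 0.0526
  Social: 0.62 × 0.175 = 0.1085
  Newsletters: 0.18 × 0.008 = 0.00144
P(urgent-flag) = 0.0526 + 0.1085 + 0.00144 = 0.16254 → 0.1625.

0.1625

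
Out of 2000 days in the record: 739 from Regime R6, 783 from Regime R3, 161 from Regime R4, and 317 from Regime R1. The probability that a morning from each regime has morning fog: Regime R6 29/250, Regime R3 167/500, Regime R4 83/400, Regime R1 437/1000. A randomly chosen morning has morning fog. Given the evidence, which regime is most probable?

Regime R3

By Bayes' rule, posterior ∝ prior × likelihood:
  Regime R6: 0.3695 × 0.116 = 0.042862
  Regime R3: 0.3915 × 0.334 = 0.130761
  Regime R4: 0.0805 × 0.2075 = 0.01670375
  Regime R1: 0.1585 × 0.437 = 0.0692645
Total = 0.25959125.
Largest term belongs to Regime R3, so Regime R3 is most probable.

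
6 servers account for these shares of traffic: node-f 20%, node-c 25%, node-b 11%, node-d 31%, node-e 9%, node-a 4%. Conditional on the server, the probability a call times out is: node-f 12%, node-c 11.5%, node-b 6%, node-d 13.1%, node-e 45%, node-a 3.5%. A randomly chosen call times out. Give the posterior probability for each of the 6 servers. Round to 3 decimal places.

Compute prior × likelihood for every hypothesis:
  node-f: 0.2 × 0.12 = 0.024
  node-c: 0.25 × 0.115 = 0.02875
  node-b: 0.11 × 0.06 = 0.0066
  node-d: 0.31 × 0.131 = 0.04061
  node-e: 0.09 × 0.45 = 0.0405
  node-a: 0.04 × 0.035 = 0.0014
Sum = 0.14186.
P(node-f | timeout) = 0.024/0.14186 ≈ 0.169
P(node-c | timeout) = 0.02875/0.14186 ≈ 0.203
P(node-b | timeout) = 0.0066/0.14186 ≈ 0.047
P(node-d | timeout) = 0.04061/0.14186 ≈ 0.286
P(node-e | timeout) = 0.0405/0.14186 ≈ 0.285
P(node-a | timeout) = 0.0014/0.14186 ≈ 0.010

node-f 0.169, node-c 0.203, node-b 0.047, node-d 0.286, node-e 0.285, node-a 0.010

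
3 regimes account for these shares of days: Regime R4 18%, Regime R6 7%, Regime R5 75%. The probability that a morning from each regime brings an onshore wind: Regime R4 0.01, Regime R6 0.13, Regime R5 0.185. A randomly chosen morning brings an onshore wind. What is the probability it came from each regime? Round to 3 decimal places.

Compute prior × likelihood for every hypothesis:
  Regime R4: 0.18 × 0.01 = 0.0018
  Regime R6: 0.07 × 0.13 = 0.0091
  Regime R5: 0.75 × 0.185 = 0.13875
Normalizing constant = 0.14965.
P(Regime R4 | onshore) = 0.0018/0.14965 ≈ 0.012
P(Regime R6 | onshore) = 0.0091/0.14965 ≈ 0.061
P(Regime R5 | onshore) = 0.13875/0.14965 ≈ 0.927
(Check: 0.012+0.061+0.927 = 1.000.)

Regime R4 0.012, Regime R6 0.061, Regime R5 0.927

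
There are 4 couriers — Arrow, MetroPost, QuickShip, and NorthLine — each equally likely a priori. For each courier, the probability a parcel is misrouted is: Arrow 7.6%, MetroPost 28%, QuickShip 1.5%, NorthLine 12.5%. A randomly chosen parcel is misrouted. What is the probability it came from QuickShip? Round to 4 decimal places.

0.0302

With a uniform prior (1/4 each), posterior ∝ likelihood:
  Arrow: 0.076
  MetroPost: 0.28
  QuickShip: 0.015
  NorthLine: 0.125
Sum = 0.496.
P(QuickShip | evidence) = 0.015 / 0.496 ≈ 0.0302.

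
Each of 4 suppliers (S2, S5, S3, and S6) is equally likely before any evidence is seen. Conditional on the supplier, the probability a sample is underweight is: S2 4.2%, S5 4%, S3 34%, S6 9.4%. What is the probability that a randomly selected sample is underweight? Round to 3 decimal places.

Since the prior is uniform, the posterior is proportional to the likelihood:
  S2: 0.042
  S5: 0.04
  S3: 0.34
  S6: 0.094
P(underweight) = (1/4) × (0.042 + 0.04 + 0.34 + 0.094) = 0.516/4 ≈ 0.129.

0.129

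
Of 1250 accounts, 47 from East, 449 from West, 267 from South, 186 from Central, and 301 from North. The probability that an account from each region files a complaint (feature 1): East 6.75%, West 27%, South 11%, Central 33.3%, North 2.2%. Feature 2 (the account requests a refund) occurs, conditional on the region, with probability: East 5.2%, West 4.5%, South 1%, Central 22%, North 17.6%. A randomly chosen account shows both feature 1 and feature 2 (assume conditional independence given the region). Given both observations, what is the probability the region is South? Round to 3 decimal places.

0.014

Prior × likelihood for each hypothesis:
  East: 0.0376 × 0.0675 × 0.052 = 0.000131976
  West: 0.3592 × 0.27 × 0.045 = 0.00436428
  South: 0.2136 × 0.11 × 0.01 = 0.00023496
  Central: 0.1488 × 0.333 × 0.22 = 0.010901088
  North: 0.2408 × 0.022 × 0.176 = 0.0009323776
Normalizing constant = 0.0165646816.
P(South | evidence) = 0.00023496 / 0.0165646816 ≈ 0.014.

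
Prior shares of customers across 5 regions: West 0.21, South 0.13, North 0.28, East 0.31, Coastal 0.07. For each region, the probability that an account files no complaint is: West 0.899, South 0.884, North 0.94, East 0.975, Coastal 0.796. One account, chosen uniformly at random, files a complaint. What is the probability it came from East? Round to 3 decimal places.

0.103

Taking complements, P(complaint | each) = West 0.101, South 0.116, North 0.06, East 0.025, Coastal 0.204.
Unnormalized posteriors (prior × likelihood):
  West: 0.21 × 0.101 = 0.02121
  South: 0.13 × 0.116 = 0.01508
  North: 0.28 × 0.06 = 0.0168
  East: 0.31 × 0.025 = 0.00775
  Coastal: 0.07 × 0.204 = 0.01428
Sum = 0.07512.
P(East | evidence) = 0.00775 / 0.07512 ≈ 0.103.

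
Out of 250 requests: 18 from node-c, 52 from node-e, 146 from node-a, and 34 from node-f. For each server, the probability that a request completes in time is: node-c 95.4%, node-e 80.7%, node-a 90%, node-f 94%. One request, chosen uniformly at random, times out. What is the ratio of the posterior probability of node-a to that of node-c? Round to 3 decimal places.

17.633

Taking complements, P(timeout | each) = node-c 0.046, node-e 0.193, node-a 0.1, node-f 0.06.
By Bayes' rule, posterior ∝ prior × likelihood:
  node-c: 0.072 × 0.046 = 0.003312
  node-e: 0.208 × 0.193 = 0.040144
  node-a: 0.584 × 0.1 = 0.0584
  node-f: 0.136 × 0.06 = 0.00816
Sum = 0.110016.
The ratio is 0.0584 / 0.003312 (the normalizer cancels) = 17.633.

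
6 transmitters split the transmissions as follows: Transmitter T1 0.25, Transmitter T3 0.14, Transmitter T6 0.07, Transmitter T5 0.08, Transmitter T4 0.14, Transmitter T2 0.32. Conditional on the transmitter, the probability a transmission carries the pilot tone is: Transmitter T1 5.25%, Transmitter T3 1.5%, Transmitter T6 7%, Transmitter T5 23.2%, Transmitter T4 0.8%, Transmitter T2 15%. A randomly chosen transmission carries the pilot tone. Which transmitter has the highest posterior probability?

By Bayes' rule, posterior ∝ prior × likelihood:
  Transmitter T1: 0.25 × 0.0525 = 0.013125
  Transmitter T3: 0.14 × 0.015 = 0.0021
  Transmitter T6: 0.07 × 0.07 = 0.0049
  Transmitter T5: 0.08 × 0.232 = 0.01856
  Transmitter T4: 0.14 × 0.008 = 0.00112
  Transmitter T2: 0.32 × 0.15 = 0.048
Sum = 0.087805.
Largest term belongs to Transmitter T2, so Transmitter T2 is most probable.

Transmitter T2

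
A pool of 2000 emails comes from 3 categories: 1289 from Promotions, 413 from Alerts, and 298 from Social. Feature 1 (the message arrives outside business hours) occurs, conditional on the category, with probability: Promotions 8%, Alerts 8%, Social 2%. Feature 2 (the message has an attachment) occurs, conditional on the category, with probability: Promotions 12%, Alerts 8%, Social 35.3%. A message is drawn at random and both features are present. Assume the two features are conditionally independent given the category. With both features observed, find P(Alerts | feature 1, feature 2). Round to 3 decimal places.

0.154

Compute prior × likelihood for every hypothesis:
  Promotions: 0.6445 × 0.08 × 0.12 = 0.0061872
  Alerts: 0.2065 × 0.08 × 0.08 = 0.0013216
  Social: 0.149 × 0.02 × 0.353 = 0.00105194
Total = 0.00856074.
P(Alerts | evidence) = 0.0013216 / 0.00856074 ≈ 0.154.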